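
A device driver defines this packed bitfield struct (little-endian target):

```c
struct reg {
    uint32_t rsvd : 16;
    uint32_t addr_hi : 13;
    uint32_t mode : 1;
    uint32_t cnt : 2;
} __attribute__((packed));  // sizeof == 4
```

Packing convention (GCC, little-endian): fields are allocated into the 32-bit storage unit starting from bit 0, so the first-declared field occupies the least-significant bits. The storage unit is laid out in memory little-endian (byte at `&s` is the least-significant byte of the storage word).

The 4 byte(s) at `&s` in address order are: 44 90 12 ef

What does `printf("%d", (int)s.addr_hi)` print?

3858

[0]=0x44 [1]=0x90 [2]=0x12 [3]=0xef (little-endian) → word 0xef129044
rsvd:16 @ bit 0 → (0xef129044>>0)&0xffff = 0x9044
addr_hi:13 @ bit 16 → (0xef129044>>16)&0x1fff = 0xf12  ←
mode:1 @ bit 29 → (0xef129044>>29)&0x1 = 0x1
cnt:2 @ bit 30 → (0xef129044>>30)&0x3 = 0x3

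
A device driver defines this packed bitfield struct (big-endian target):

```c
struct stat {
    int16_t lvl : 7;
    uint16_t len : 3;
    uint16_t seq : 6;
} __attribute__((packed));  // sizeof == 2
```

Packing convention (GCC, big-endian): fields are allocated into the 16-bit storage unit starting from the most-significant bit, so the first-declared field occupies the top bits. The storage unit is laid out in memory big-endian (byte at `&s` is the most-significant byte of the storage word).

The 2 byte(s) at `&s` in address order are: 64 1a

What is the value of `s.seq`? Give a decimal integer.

[0]=0x64 [1]=0x1a (big-endian) → word 0x641a
lvl [9+:7] = (word>>9) & 0x7f = 50
len [6+:3] = (word>>6) & 0x7 = 0
seq [0+:6] = (word>>0) & 0x3f = 26  ←

26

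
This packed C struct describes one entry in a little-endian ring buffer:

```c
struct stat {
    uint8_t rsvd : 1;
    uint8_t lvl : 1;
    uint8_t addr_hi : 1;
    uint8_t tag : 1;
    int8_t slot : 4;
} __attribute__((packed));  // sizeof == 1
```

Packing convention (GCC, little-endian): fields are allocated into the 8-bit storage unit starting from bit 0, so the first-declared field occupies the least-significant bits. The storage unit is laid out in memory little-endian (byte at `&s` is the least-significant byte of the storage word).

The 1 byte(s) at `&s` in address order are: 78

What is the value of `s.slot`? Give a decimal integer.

[0]=0x78 (little-endian) → word 0x78
rsvd [0+:1] = (word>>0) & 0x1 = 0
lvl [1+:1] = (word>>1) & 0x1 = 0
addr_hi [2+:1] = (word>>2) & 0x1 = 0
tag [3+:1] = (word>>3) & 0x1 = 1
slot [4+:4] = (word>>4) & 0xf = 7  ←
slot signed 4b, MSB=0: value = 7

7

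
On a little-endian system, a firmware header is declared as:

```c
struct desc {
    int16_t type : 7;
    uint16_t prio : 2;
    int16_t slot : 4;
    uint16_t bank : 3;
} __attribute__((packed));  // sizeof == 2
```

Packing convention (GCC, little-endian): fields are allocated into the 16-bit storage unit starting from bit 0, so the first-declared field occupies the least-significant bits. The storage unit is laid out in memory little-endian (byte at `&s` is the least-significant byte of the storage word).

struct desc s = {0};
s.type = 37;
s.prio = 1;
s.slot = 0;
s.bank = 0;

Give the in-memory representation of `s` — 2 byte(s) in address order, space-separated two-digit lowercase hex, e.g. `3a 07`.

a5 00

type (7b) val=37 bits=0x25 at bit 0: 0x0025
prio (2b) val=1 bits=0x1 at bit 7: 0x00a5
slot (4b) val=0 bits=0x0 at bit 9: 0x00a5
bank (3b) val=0 bits=0x0 at bit 13: 0x00a5
word = 0x00a5 → little-endian bytes:
  [0]=0xa5  [1]=0x00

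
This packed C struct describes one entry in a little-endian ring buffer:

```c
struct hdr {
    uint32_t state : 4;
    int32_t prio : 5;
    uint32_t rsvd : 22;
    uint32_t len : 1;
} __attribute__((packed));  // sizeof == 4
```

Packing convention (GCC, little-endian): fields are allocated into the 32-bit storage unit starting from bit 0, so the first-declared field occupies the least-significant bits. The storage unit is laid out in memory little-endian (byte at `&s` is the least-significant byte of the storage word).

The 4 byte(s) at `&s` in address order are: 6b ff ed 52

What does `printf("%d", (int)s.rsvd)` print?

[0]=0x6b [1]=0xff [2]=0xed [3]=0x52 (little-endian) → word 0x52edff6b
state [0+:4] = (word>>0) & 0xf = 11
prio [4+:5] = (word>>4) & 0x1f = 22
rsvd [9+:22] = (word>>9) & 0x3fffff = 2717439  ←
len [31+:1] = (word>>31) & 0x1 = 0

2717439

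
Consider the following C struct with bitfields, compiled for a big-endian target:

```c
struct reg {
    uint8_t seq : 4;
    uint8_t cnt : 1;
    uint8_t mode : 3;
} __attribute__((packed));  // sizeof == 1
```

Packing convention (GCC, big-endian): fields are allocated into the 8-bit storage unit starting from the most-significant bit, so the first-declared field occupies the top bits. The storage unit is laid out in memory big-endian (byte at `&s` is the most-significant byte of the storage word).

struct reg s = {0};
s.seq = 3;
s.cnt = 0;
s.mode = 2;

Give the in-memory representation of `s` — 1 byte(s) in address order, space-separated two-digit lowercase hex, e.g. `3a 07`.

32

[4+:4] seq=3 & 0xf = 0x3; word=0x30
[3+:1] cnt=0 & 0x1 = 0x0; word=0x30
[0+:3] mode=2 & 0x7 = 0x2; word=0x32
word = 0x32 → big-endian bytes:
  [0]=0x32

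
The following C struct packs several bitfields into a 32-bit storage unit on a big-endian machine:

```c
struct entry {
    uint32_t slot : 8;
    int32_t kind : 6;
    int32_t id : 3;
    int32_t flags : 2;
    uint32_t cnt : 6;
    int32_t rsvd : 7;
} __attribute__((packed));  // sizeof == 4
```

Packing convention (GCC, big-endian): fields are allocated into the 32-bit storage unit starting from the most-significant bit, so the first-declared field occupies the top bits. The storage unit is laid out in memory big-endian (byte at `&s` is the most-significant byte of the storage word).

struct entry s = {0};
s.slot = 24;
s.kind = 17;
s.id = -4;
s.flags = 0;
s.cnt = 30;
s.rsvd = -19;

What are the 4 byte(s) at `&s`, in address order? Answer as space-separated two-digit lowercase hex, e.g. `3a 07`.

slot (8b) val=24 bits=0x18 at bit 24: 0x18000000
kind (6b) val=17 bits=0x11 at bit 18: 0x18440000
id (3b) val=-4 bits=0x4 at bit 15: 0x18460000
flags (2b) val=0 bits=0x0 at bit 13: 0x18460000
cnt (6b) val=30 bits=0x1e at bit 7: 0x18460f00
rsvd (7b) val=-19 bits=0x6d at bit 0: 0x18460f6d
word = 0x18460f6d → big-endian bytes:
  [0]=0x18  [1]=0x46  [2]=0x0f  [3]=0x6d

18 46 0f 6d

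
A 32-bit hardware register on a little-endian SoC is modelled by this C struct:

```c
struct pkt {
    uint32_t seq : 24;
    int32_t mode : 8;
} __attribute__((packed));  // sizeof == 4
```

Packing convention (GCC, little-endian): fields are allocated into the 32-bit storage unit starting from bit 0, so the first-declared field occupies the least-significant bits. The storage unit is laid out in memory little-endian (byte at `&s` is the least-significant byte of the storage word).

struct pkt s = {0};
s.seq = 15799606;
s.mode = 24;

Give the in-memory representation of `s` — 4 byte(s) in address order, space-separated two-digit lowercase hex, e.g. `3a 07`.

seq (24b) val=15799606 bits=0xf11536 at bit 0: 0x00f11536
mode (8b) val=24 bits=0x18 at bit 24: 0x18f11536
word = 0x18f11536 → little-endian bytes:
  [0]=0x36  [1]=0x15  [2]=0xf1  [3]=0x18

36 15 f1 18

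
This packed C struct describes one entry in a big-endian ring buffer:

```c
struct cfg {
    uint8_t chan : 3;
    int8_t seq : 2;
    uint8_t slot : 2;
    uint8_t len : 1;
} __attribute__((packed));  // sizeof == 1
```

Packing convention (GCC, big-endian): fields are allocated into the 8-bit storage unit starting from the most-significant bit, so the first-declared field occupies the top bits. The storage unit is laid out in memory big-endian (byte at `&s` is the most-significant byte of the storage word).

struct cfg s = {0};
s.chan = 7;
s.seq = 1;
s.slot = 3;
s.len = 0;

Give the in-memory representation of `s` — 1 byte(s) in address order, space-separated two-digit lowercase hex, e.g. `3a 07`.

chan (3b) val=7 bits=0x7 at bit 5: 0xe0
seq (2b) val=1 bits=0x1 at bit 3: 0xe8
slot (2b) val=3 bits=0x3 at bit 1: 0xee
len (1b) val=0 bits=0x0 at bit 0: 0xee
word = 0xee → big-endian bytes:
  [0]=0xee

ee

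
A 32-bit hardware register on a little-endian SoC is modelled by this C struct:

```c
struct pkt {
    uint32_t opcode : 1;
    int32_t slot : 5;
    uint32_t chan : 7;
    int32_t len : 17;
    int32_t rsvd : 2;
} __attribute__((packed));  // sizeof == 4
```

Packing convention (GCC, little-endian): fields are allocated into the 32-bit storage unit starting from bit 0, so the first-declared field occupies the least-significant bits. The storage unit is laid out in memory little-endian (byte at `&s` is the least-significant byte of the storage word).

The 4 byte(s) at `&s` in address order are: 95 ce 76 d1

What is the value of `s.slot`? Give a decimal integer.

10

[0]=0x95 [1]=0xce [2]=0x76 [3]=0xd1 (little-endian) → word 0xd176ce95
opcode:1 @ bit 0 → (0xd176ce95>>0)&0x1 = 0x1
slot:5 @ bit 1 → (0xd176ce95>>1)&0x1f = 0xa  ←
chan:7 @ bit 6 → (0xd176ce95>>6)&0x7f = 0x3a
len:17 @ bit 13 → (0xd176ce95>>13)&0x1ffff = 0x8bb6
rsvd:2 @ bit 30 → (0xd176ce95>>30)&0x3 = 0x3
slot signed 5b, MSB=0: value = 10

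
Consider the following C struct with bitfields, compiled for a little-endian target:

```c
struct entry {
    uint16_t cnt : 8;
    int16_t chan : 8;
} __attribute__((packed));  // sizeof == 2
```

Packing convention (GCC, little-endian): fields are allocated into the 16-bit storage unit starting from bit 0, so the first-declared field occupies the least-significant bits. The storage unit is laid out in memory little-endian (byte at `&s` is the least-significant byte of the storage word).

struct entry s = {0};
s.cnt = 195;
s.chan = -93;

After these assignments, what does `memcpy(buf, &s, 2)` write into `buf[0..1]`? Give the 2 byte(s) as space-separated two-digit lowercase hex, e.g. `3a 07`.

cnt (8b) val=195 bits=0xc3 at bit 0: 0x00c3
chan (8b) val=-93 bits=0xa3 at bit 8: 0xa3c3
word = 0xa3c3 → little-endian bytes:
  [0]=0xc3  [1]=0xa3

c3 a3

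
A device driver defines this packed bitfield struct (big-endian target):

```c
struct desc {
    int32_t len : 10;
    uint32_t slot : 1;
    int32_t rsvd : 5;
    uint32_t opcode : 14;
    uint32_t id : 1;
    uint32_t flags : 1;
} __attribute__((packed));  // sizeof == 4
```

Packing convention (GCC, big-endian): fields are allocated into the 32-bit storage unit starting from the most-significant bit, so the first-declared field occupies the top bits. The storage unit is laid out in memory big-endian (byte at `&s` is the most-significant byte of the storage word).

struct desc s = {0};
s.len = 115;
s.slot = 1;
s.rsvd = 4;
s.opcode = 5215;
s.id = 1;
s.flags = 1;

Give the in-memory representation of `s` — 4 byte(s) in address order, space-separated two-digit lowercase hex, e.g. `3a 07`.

1c e4 51 7f

[22+:10] len=115 & 0x3ff = 0x73; word=0x1cc00000
[21+:1] slot=1 & 0x1 = 0x1; word=0x1ce00000
[16+:5] rsvd=4 & 0x1f = 0x4; word=0x1ce40000
[2+:14] opcode=5215 & 0x3fff = 0x145f; word=0x1ce4517c
[1+:1] id=1 & 0x1 = 0x1; word=0x1ce4517e
[0+:1] flags=1 & 0x1 = 0x1; word=0x1ce4517f
word = 0x1ce4517f → big-endian bytes:
  [0]=0x1c  [1]=0xe4  [2]=0x51  [3]=0x7f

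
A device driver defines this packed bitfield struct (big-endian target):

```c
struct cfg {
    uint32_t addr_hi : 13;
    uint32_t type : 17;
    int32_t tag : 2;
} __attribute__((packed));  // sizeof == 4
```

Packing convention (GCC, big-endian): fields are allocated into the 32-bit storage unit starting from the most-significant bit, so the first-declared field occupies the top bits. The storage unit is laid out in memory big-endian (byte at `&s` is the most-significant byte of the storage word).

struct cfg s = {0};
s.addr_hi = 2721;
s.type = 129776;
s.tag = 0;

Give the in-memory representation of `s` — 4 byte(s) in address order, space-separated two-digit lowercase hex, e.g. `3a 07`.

[19+:13] addr_hi=2721 & 0x1fff = 0xaa1; word=0x55080000
[2+:17] type=129776 & 0x1ffff = 0x1faf0; word=0x550febc0
[0+:2] tag=0 & 0x3 = 0x0; word=0x550febc0
word = 0x550febc0 → big-endian bytes:
  [0]=0x55  [1]=0x0f  [2]=0xeb  [3]=0xc0

55 0f eb c0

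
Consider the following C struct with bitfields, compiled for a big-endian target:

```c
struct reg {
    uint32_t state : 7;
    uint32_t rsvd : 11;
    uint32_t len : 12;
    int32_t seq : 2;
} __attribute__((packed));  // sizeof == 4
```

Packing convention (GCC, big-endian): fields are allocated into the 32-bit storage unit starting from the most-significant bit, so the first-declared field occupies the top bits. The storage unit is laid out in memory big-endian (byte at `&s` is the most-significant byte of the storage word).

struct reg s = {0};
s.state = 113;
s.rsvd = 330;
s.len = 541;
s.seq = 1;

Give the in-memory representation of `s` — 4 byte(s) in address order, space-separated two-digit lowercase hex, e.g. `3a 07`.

[25+:7] state=113 & 0x7f = 0x71; word=0xe2000000
[14+:11] rsvd=330 & 0x7ff = 0x14a; word=0xe2528000
[2+:12] len=541 & 0xfff = 0x21d; word=0xe2528874
[0+:2] seq=1 & 0x3 = 0x1; word=0xe2528875
word = 0xe2528875 → big-endian bytes:
  [0]=0xe2  [1]=0x52  [2]=0x88  [3]=0x75

e2 52 88 75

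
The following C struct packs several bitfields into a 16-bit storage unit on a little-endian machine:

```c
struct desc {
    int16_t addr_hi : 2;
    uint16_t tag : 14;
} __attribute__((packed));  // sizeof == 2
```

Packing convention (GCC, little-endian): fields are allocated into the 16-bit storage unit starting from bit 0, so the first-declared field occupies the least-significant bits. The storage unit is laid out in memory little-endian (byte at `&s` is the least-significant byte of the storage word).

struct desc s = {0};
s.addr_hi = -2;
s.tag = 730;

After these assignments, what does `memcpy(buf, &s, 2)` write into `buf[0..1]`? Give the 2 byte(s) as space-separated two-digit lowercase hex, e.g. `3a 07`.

addr_hi (2b) val=-2 bits=0x2 at bit 0: 0x0002
tag (14b) val=730 bits=0x2da at bit 2: 0x0b6a
word = 0x0b6a → little-endian bytes:
  [0]=0x6a  [1]=0x0b

6a 0b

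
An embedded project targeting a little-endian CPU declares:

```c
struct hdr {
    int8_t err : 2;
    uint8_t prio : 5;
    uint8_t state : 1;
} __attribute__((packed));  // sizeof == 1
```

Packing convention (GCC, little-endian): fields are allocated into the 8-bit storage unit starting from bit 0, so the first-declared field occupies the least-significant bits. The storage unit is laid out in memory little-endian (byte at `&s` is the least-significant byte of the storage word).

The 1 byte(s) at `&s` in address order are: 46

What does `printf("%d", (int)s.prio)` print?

[0]=0x46 (little-endian) → word 0x46
err [0+:2] = (word>>0) & 0x3 = 2
prio [2+:5] = (word>>2) & 0x1f = 17  ←
state [7+:1] = (word>>7) & 0x1 = 0

17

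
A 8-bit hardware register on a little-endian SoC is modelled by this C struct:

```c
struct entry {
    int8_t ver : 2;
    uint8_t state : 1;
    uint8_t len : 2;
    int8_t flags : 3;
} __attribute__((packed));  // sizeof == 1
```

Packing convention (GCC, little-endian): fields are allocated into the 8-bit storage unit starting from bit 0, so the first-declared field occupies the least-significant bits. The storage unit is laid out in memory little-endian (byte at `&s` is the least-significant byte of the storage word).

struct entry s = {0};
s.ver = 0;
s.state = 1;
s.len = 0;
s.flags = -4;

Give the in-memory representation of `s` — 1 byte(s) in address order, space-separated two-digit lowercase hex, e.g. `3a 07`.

ver:2 = 0 → 0x0 << 0 → word 0x00
state:1 = 1 → 0x1 << 2 → word 0x04
len:2 = 0 → 0x0 << 3 → word 0x04
flags:3 = -4 → 0x4 << 5 → word 0x84
word = 0x84 → little-endian bytes:
  [0]=0x84

84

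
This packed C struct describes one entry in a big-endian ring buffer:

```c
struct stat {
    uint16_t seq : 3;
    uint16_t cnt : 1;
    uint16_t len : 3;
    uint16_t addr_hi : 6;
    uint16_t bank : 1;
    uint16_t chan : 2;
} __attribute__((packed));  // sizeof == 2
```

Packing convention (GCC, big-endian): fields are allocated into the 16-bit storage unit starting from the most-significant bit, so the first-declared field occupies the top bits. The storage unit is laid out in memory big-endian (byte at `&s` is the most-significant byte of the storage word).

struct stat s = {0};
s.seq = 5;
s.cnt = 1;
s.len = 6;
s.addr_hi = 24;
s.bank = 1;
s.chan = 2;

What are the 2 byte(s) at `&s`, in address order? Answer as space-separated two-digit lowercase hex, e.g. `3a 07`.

bc c6

seq (3b) val=5 bits=0x5 at bit 13: 0xa000
cnt (1b) val=1 bits=0x1 at bit 12: 0xb000
len (3b) val=6 bits=0x6 at bit 9: 0xbc00
addr_hi (6b) val=24 bits=0x18 at bit 3: 0xbcc0
bank (1b) val=1 bits=0x1 at bit 2: 0xbcc4
chan (2b) val=2 bits=0x2 at bit 0: 0xbcc6
word = 0xbcc6 → big-endian bytes:
  [0]=0xbc  [1]=0xc6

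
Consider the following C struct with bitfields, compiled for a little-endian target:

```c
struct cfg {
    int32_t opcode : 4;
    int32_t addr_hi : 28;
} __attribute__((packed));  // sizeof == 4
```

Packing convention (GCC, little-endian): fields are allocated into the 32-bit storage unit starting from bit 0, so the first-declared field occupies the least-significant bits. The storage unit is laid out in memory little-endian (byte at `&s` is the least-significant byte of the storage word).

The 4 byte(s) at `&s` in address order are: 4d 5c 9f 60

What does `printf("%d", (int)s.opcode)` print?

[0]=0x4d [1]=0x5c [2]=0x9f [3]=0x60 (little-endian) → word 0x609f5c4d
opcode [0+:4] = (word>>0) & 0xf = 13  ←
addr_hi [4+:28] = (word>>4) & 0xfffffff = 101316036
opcode signed 4b, MSB=1: 13 - 16 = -3

-3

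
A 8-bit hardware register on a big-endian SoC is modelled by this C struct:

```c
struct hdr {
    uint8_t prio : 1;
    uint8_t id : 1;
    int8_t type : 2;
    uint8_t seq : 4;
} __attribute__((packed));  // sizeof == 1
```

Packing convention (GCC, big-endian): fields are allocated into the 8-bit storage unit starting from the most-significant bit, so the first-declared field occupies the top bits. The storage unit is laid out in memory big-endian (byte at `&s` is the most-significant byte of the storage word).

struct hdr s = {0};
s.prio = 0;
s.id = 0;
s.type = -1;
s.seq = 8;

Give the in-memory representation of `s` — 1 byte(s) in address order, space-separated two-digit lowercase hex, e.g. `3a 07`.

prio:1 = 0 → 0x0 << 7 → word 0x00
id:1 = 0 → 0x0 << 6 → word 0x00
type:2 = -1 → 0x3 << 4 → word 0x30
seq:4 = 8 → 0x8 << 0 → word 0x38
word = 0x38 → big-endian bytes:
  [0]=0x38

38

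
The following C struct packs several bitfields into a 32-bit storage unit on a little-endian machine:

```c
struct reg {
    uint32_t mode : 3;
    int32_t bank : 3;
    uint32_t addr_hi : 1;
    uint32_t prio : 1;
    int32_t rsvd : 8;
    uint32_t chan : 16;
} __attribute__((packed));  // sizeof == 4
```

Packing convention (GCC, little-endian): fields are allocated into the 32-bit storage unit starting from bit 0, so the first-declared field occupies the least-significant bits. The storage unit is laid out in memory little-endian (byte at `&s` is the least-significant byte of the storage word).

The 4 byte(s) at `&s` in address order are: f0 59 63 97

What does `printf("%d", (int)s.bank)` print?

-2

[0]=0xf0 [1]=0x59 [2]=0x63 [3]=0x97 (little-endian) → word 0x976359f0
mode:3 @ bit 0 → (0x976359f0>>0)&0x7 = 0x0
bank:3 @ bit 3 → (0x976359f0>>3)&0x7 = 0x6  ←
addr_hi:1 @ bit 6 → (0x976359f0>>6)&0x1 = 0x1
prio:1 @ bit 7 → (0x976359f0>>7)&0x1 = 0x1
rsvd:8 @ bit 8 → (0x976359f0>>8)&0xff = 0x59
chan:16 @ bit 16 → (0x976359f0>>16)&0xffff = 0x9763
bank signed 3b, MSB=1: 6 - 8 = -2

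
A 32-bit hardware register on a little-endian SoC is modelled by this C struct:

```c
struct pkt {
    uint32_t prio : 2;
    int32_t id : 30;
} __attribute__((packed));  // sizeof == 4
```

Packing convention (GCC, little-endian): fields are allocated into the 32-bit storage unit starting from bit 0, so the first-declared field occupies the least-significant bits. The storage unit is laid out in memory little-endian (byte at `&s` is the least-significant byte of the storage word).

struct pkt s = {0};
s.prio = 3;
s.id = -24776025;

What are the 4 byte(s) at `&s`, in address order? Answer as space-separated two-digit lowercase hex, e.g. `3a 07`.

9f ca 17 fa

prio (2b) val=3 bits=0x3 at bit 0: 0x00000003
id (30b) val=-24776025 bits=0x3e85f2a7 at bit 2: 0xfa17ca9f
word = 0xfa17ca9f → little-endian bytes:
  [0]=0x9f  [1]=0xca  [2]=0x17  [3]=0xfa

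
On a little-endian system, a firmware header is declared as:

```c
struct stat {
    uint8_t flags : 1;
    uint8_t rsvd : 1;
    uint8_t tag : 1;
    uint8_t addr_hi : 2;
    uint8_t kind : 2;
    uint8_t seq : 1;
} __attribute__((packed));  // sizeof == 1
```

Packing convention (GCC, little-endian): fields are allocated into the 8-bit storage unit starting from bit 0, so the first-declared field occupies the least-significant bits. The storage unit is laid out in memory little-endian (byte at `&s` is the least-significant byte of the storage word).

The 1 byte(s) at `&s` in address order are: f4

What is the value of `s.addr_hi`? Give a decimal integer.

2

[0]=0xf4 (little-endian) → word 0xf4
flags:1 @ bit 0 → (0xf4>>0)&0x1 = 0x0
rsvd:1 @ bit 1 → (0xf4>>1)&0x1 = 0x0
tag:1 @ bit 2 → (0xf4>>2)&0x1 = 0x1
addr_hi:2 @ bit 3 → (0xf4>>3)&0x3 = 0x2  ←
kind:2 @ bit 5 → (0xf4>>5)&0x3 = 0x3
seq:1 @ bit 7 → (0xf4>>7)&0x1 = 0x1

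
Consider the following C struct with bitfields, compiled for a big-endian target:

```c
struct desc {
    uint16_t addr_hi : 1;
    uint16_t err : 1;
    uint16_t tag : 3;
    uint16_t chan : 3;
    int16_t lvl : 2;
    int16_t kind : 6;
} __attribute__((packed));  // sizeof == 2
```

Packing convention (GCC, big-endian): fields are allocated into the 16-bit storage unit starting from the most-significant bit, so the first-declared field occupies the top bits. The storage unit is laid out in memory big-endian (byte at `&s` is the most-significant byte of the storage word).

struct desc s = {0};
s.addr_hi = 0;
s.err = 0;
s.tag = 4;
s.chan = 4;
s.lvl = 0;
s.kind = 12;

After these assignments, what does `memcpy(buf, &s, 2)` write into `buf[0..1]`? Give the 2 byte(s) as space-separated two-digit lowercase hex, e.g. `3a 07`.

addr_hi (1b) val=0 bits=0x0 at bit 15: 0x0000
err (1b) val=0 bits=0x0 at bit 14: 0x0000
tag (3b) val=4 bits=0x4 at bit 11: 0x2000
chan (3b) val=4 bits=0x4 at bit 8: 0x2400
lvl (2b) val=0 bits=0x0 at bit 6: 0x2400
kind (6b) val=12 bits=0xc at bit 0: 0x240c
word = 0x240c → big-endian bytes:
  [0]=0x24  [1]=0x0c

24 0c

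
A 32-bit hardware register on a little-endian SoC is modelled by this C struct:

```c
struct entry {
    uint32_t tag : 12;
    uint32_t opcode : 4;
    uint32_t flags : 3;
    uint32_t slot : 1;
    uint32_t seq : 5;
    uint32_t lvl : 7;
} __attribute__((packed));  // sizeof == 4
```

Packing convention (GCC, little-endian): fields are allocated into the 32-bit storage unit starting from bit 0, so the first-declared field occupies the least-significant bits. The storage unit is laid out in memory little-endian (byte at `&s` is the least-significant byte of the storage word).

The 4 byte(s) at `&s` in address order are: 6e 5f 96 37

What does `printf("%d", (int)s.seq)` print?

25

[0]=0x6e [1]=0x5f [2]=0x96 [3]=0x37 (little-endian) → word 0x37965f6e
tag [0+:12] = (word>>0) & 0xfff = 3950
opcode [12+:4] = (word>>12) & 0xf = 5
flags [16+:3] = (word>>16) & 0x7 = 6
slot [19+:1] = (word>>19) & 0x1 = 0
seq [20+:5] = (word>>20) & 0x1f = 25  ←
lvl [25+:7] = (word>>25) & 0x7f = 27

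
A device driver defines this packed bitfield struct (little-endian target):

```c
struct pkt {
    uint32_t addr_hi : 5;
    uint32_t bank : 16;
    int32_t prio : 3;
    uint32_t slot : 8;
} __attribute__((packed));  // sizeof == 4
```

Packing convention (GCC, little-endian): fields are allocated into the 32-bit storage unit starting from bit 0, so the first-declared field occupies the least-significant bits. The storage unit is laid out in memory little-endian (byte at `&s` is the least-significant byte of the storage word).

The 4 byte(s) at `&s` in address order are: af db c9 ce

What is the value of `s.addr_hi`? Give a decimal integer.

15

[0]=0xaf [1]=0xdb [2]=0xc9 [3]=0xce (little-endian) → word 0xcec9dbaf
addr_hi:5 @ bit 0 → (0xcec9dbaf>>0)&0x1f = 0xf  ←
bank:16 @ bit 5 → (0xcec9dbaf>>5)&0xffff = 0x4edd
prio:3 @ bit 21 → (0xcec9dbaf>>21)&0x7 = 0x6
slot:8 @ bit 24 → (0xcec9dbaf>>24)&0xff = 0xce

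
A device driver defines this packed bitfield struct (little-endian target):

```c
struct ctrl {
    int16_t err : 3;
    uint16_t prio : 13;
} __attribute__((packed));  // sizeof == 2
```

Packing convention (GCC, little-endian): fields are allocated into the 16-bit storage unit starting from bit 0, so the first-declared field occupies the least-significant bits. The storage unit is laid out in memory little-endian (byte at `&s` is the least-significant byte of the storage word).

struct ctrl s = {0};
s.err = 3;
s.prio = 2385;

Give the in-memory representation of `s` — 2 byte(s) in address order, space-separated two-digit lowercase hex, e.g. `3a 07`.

8b 4a

err:3 = 3 → 0x3 << 0 → word 0x0003
prio:13 = 2385 → 0x951 << 3 → word 0x4a8b
word = 0x4a8b → little-endian bytes:
  [0]=0x8b  [1]=0x4a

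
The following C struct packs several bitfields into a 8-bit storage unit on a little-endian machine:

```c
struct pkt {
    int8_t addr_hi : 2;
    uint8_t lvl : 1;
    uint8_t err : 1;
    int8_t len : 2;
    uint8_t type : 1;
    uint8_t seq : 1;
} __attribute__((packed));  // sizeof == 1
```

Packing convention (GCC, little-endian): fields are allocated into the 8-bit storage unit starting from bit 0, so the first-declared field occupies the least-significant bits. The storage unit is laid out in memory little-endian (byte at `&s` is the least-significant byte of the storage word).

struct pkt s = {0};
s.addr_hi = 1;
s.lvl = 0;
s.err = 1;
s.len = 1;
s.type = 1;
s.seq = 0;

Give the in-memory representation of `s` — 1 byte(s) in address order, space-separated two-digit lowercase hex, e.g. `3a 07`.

59

[0+:2] addr_hi=1 & 0x3 = 0x1; word=0x01
[2+:1] lvl=0 & 0x1 = 0x0; word=0x01
[3+:1] err=1 & 0x1 = 0x1; word=0x09
[4+:2] len=1 & 0x3 = 0x1; word=0x19
[6+:1] type=1 & 0x1 = 0x1; word=0x59
[7+:1] seq=0 & 0x1 = 0x0; word=0x59
word = 0x59 → little-endian bytes:
  [0]=0x59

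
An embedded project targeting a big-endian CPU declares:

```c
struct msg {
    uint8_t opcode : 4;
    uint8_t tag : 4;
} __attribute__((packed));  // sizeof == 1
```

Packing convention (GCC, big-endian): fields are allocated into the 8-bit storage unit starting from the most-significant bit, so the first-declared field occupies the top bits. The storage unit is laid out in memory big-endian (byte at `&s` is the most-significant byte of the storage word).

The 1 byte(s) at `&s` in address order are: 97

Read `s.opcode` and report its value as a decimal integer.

[0]=0x97 (big-endian) → word 0x97
opcode:4 @ bit 4 → (0x97>>4)&0xf = 0x9  ←
tag:4 @ bit 0 → (0x97>>0)&0xf = 0x7

9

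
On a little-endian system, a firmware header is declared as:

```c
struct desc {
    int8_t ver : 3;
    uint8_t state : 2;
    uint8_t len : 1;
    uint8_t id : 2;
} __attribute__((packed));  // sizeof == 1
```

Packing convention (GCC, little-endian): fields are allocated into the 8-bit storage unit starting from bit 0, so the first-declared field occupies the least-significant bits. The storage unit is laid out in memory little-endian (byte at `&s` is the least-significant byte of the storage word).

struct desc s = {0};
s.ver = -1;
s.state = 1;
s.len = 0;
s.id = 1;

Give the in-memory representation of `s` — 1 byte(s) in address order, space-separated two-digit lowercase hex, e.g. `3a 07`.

ver (3b) val=-1 bits=0x7 at bit 0: 0x07
state (2b) val=1 bits=0x1 at bit 3: 0x0f
len (1b) val=0 bits=0x0 at bit 5: 0x0f
id (2b) val=1 bits=0x1 at bit 6: 0x4f
word = 0x4f → little-endian bytes:
  [0]=0x4f

4f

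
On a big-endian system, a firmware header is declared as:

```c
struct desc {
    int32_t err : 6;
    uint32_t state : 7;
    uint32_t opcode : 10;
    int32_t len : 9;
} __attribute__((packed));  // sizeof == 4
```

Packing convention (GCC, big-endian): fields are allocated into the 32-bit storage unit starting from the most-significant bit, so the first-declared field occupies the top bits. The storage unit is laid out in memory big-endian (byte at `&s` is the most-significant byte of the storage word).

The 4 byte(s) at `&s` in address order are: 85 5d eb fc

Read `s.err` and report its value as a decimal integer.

-31

[0]=0x85 [1]=0x5d [2]=0xeb [3]=0xfc (big-endian) → word 0x855debfc
err:6 @ bit 26 → (0x855debfc>>26)&0x3f = 0x21  ←
state:7 @ bit 19 → (0x855debfc>>19)&0x7f = 0x2b
opcode:10 @ bit 9 → (0x855debfc>>9)&0x3ff = 0x2f5
len:9 @ bit 0 → (0x855debfc>>0)&0x1ff = 0x1fc
err signed 6b, MSB=1: 33 - 64 = -31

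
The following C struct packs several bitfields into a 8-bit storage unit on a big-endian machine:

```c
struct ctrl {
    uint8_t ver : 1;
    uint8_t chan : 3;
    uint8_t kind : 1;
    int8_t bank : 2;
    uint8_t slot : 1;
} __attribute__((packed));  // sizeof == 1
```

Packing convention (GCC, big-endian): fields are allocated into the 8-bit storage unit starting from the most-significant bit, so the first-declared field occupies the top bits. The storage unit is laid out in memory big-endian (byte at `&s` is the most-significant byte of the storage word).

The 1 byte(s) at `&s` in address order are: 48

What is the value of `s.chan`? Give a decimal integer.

4

[0]=0x48 (big-endian) → word 0x48
ver [7+:1] = (word>>7) & 0x1 = 0
chan [4+:3] = (word>>4) & 0x7 = 4  ←
kind [3+:1] = (word>>3) & 0x1 = 1
bank [1+:2] = (word>>1) & 0x3 = 0
slot [0+:1] = (word>>0) & 0x1 = 0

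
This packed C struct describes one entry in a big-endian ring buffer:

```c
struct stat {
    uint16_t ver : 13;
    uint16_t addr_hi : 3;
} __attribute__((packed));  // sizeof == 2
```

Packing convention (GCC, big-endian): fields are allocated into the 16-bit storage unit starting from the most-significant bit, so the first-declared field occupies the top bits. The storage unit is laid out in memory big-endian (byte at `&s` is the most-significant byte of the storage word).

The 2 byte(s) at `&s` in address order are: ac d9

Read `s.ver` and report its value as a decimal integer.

[0]=0xac [1]=0xd9 (big-endian) → word 0xacd9
ver [3+:13] = (word>>3) & 0x1fff = 5531  ←
addr_hi [0+:3] = (word>>0) & 0x7 = 1

5531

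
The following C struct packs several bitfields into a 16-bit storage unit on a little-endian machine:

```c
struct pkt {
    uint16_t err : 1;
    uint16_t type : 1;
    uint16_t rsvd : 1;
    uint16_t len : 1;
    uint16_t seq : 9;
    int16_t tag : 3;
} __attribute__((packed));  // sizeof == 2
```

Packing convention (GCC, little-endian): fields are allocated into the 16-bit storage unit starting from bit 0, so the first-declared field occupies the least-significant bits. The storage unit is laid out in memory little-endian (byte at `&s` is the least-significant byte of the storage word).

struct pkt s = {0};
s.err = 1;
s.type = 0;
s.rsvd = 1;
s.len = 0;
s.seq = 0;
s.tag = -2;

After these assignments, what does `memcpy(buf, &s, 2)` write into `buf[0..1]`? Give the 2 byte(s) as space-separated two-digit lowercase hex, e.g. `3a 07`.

05 c0

err:1 = 1 → 0x1 << 0 → word 0x0001
type:1 = 0 → 0x0 << 1 → word 0x0001
rsvd:1 = 1 → 0x1 << 2 → word 0x0005
len:1 = 0 → 0x0 << 3 → word 0x0005
seq:9 = 0 → 0x0 << 4 → word 0x0005
tag:3 = -2 → 0x6 << 13 → word 0xc005
word = 0xc005 → little-endian bytes:
  [0]=0x05  [1]=0xc0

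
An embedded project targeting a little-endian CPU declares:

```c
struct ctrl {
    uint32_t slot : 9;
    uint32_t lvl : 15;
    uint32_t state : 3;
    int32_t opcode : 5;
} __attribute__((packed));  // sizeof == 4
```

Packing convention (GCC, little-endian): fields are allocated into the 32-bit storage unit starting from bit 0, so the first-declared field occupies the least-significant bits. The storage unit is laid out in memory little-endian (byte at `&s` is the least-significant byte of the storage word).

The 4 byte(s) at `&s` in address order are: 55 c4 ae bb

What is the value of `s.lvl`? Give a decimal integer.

[0]=0x55 [1]=0xc4 [2]=0xae [3]=0xbb (little-endian) → word 0xbbaec455
slot:9 @ bit 0 → (0xbbaec455>>0)&0x1ff = 0x55
lvl:15 @ bit 9 → (0xbbaec455>>9)&0x7fff = 0x5762  ←
state:3 @ bit 24 → (0xbbaec455>>24)&0x7 = 0x3
opcode:5 @ bit 27 → (0xbbaec455>>27)&0x1f = 0x17

22370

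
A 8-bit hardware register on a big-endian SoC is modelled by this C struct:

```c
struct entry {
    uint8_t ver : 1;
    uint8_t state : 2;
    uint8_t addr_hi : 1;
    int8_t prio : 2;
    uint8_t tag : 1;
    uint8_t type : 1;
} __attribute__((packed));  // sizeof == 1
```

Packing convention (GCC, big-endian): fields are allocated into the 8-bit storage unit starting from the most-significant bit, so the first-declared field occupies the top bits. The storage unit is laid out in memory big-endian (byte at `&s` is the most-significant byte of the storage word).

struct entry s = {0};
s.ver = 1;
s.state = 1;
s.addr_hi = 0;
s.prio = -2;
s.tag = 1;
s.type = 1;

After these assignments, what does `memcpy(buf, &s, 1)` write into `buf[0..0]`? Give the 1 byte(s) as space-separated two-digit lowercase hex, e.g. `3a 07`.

ab

ver:1 = 1 → 0x1 << 7 → word 0x80
state:2 = 1 → 0x1 << 5 → word 0xa0
addr_hi:1 = 0 → 0x0 << 4 → word 0xa0
prio:2 = -2 → 0x2 << 2 → word 0xa8
tag:1 = 1 → 0x1 << 1 → word 0xaa
type:1 = 1 → 0x1 << 0 → word 0xab
word = 0xab → big-endian bytes:
  [0]=0xab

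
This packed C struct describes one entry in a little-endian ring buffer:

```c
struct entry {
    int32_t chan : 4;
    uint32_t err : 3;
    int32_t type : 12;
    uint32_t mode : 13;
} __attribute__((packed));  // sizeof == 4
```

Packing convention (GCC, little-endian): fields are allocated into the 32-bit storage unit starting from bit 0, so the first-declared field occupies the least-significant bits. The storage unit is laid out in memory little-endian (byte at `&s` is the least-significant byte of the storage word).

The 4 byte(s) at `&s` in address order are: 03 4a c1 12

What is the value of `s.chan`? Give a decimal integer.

[0]=0x03 [1]=0x4a [2]=0xc1 [3]=0x12 (little-endian) → word 0x12c14a03
chan:4 @ bit 0 → (0x12c14a03>>0)&0xf = 0x3  ←
err:3 @ bit 4 → (0x12c14a03>>4)&0x7 = 0x0
type:12 @ bit 7 → (0x12c14a03>>7)&0xfff = 0x294
mode:13 @ bit 19 → (0x12c14a03>>19)&0x1fff = 0x258
chan signed 4b, MSB=0: value = 3

3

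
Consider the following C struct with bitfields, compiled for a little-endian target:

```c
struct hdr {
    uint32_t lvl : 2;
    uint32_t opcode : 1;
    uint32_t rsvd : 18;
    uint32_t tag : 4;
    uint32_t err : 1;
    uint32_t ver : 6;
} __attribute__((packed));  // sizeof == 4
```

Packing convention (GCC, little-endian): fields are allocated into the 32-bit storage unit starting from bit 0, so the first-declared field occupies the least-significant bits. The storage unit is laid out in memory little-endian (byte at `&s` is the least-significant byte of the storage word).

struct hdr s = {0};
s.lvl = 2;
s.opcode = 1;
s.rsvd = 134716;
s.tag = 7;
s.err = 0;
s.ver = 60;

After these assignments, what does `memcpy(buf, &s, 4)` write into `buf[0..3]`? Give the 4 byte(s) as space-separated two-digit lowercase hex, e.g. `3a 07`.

e6 71 f0 f0

[0+:2] lvl=2 & 0x3 = 0x2; word=0x00000002
[2+:1] opcode=1 & 0x1 = 0x1; word=0x00000006
[3+:18] rsvd=134716 & 0x3ffff = 0x20e3c; word=0x001071e6
[21+:4] tag=7 & 0xf = 0x7; word=0x00f071e6
[25+:1] err=0 & 0x1 = 0x0; word=0x00f071e6
[26+:6] ver=60 & 0x3f = 0x3c; word=0xf0f071e6
word = 0xf0f071e6 → little-endian bytes:
  [0]=0xe6  [1]=0x71  [2]=0xf0  [3]=0xf0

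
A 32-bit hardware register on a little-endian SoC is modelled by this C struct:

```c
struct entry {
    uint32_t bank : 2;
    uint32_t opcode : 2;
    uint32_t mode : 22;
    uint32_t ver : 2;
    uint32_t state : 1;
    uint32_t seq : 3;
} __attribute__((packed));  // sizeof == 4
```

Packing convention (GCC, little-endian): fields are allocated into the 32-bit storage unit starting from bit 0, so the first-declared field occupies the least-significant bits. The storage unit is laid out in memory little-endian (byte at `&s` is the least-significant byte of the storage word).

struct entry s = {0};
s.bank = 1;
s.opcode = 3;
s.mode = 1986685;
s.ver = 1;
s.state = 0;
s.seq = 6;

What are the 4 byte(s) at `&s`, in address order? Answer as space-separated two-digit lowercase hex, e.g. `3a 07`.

bank (2b) val=1 bits=0x1 at bit 0: 0x00000001
opcode (2b) val=3 bits=0x3 at bit 2: 0x0000000d
mode (22b) val=1986685 bits=0x1e507d at bit 4: 0x01e507dd
ver (2b) val=1 bits=0x1 at bit 26: 0x05e507dd
state (1b) val=0 bits=0x0 at bit 28: 0x05e507dd
seq (3b) val=6 bits=0x6 at bit 29: 0xc5e507dd
word = 0xc5e507dd → little-endian bytes:
  [0]=0xdd  [1]=0x07  [2]=0xe5  [3]=0xc5

dd 07 e5 c5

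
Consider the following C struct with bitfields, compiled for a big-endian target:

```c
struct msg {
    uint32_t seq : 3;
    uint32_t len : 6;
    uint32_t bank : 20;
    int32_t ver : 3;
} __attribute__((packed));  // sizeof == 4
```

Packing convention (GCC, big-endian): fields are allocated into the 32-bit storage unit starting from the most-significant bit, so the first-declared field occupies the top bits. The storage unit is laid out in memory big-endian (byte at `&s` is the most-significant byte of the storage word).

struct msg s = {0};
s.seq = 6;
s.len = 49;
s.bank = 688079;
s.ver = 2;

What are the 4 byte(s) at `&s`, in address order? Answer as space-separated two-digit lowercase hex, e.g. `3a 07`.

d8 d3 fe 7a

seq:3 = 6 → 0x6 << 29 → word 0xc0000000
len:6 = 49 → 0x31 << 23 → word 0xd8800000
bank:20 = 688079 → 0xa7fcf << 3 → word 0xd8d3fe78
ver:3 = 2 → 0x2 << 0 → word 0xd8d3fe7a
word = 0xd8d3fe7a → big-endian bytes:
  [0]=0xd8  [1]=0xd3  [2]=0xfe  [3]=0x7a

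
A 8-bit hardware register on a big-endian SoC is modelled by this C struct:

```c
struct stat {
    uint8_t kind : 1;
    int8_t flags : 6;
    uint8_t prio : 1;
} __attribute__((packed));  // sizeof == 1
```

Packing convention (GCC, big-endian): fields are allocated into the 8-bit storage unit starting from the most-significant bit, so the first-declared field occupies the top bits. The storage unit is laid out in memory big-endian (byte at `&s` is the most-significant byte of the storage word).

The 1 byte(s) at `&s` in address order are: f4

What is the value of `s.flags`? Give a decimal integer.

[0]=0xf4 (big-endian) → word 0xf4
kind:1 @ bit 7 → (0xf4>>7)&0x1 = 0x1
flags:6 @ bit 1 → (0xf4>>1)&0x3f = 0x3a  ←
prio:1 @ bit 0 → (0xf4>>0)&0x1 = 0x0
flags signed 6b, MSB=1: 58 - 64 = -6

-6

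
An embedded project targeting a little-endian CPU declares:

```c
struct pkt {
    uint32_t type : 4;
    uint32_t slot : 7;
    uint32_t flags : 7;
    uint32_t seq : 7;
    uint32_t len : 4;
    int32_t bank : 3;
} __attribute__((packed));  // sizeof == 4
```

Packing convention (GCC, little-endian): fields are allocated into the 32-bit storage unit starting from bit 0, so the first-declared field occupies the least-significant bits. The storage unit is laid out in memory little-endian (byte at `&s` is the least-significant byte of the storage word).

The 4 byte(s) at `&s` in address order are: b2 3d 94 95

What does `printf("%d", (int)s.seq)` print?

101

[0]=0xb2 [1]=0x3d [2]=0x94 [3]=0x95 (little-endian) → word 0x95943db2
type [0+:4] = (word>>0) & 0xf = 2
slot [4+:7] = (word>>4) & 0x7f = 91
flags [11+:7] = (word>>11) & 0x7f = 7
seq [18+:7] = (word>>18) & 0x7f = 101  ←
len [25+:4] = (word>>25) & 0xf = 10
bank [29+:3] = (word>>29) & 0x7 = 4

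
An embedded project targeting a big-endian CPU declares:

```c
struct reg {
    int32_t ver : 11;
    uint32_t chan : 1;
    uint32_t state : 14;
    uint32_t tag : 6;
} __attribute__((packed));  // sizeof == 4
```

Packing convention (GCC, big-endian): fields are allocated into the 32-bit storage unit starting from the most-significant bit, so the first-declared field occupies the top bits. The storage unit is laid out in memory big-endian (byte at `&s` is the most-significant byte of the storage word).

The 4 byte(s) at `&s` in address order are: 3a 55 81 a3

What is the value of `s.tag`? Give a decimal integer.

[0]=0x3a [1]=0x55 [2]=0x81 [3]=0xa3 (big-endian) → word 0x3a5581a3
ver [21+:11] = (word>>21) & 0x7ff = 466
chan [20+:1] = (word>>20) & 0x1 = 1
state [6+:14] = (word>>6) & 0x3fff = 5638
tag [0+:6] = (word>>0) & 0x3f = 35  ←

35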